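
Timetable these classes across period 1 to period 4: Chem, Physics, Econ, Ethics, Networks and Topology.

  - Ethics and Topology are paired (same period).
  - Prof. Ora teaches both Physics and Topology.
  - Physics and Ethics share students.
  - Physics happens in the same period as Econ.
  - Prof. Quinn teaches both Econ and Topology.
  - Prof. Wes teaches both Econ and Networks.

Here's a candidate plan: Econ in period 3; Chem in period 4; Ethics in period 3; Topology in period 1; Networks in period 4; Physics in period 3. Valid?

Physics happens in the same period as Econ — holds.
Ethics and Topology are paired (same period) — violated.
Prof. Wes teaches both Econ and Networks — holds.
Physics and Ethics share students — violated.
Prof. Ora teaches both Physics and Topology — holds.
Prof. Quinn teaches both Econ and Topology — holds.

No. Physics and Ethics share students is not satisfied.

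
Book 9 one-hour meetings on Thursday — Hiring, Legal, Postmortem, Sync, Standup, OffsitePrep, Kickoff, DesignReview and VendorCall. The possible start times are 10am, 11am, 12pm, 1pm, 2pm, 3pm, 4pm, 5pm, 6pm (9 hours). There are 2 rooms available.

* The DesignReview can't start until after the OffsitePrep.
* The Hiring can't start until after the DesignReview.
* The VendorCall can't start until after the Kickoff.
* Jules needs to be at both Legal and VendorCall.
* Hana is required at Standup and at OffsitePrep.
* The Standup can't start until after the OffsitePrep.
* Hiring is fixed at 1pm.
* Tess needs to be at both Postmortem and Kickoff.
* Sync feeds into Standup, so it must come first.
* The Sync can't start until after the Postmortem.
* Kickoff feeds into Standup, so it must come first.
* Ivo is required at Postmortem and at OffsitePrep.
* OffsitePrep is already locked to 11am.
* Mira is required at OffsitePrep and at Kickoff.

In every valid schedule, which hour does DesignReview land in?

12pm

OffsitePrep is fixed at 11am and must come before DesignReview, so DesignReview is at least 12pm.
Hiring is fixed at 1pm and must come after DesignReview, so DesignReview is at most 12pm.
So DesignReview must be 12pm.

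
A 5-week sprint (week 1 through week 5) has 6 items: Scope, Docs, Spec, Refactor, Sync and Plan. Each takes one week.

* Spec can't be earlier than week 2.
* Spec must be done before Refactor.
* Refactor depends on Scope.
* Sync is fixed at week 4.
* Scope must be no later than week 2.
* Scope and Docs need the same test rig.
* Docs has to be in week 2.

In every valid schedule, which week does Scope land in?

week 1

Scope's window is week 1–week 2.
Docs is fixed at week 2, and Scope can't share a week with Docs.
So Scope must be week 1.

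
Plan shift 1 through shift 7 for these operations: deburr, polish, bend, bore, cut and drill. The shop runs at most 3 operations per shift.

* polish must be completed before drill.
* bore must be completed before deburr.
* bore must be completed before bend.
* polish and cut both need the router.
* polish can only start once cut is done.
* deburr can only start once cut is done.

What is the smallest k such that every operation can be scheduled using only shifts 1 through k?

3

The precedence chain requires at least 3 distinct shifts.
With at most 3 per shift and 6 operations, at least 2 shifts are needed.
3 works (last occupied shift: shift 3): for example bend=shift 2, bore=shift 1, cut=shift 1, drill=shift 3, polish=shift 2, deburr=shift 2.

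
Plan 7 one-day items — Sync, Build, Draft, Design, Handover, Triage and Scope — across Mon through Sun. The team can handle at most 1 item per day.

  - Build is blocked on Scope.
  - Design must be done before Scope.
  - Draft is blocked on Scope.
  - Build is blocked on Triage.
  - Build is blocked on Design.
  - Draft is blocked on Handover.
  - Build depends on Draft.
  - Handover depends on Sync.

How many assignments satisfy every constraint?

Splitting on Sync: it can be Mon (15), Tue (11), Wed (7), Thu (3). Listing each branch's schedules as (Build, Draft, Design, Handover, Triage, Scope):
Sync=Mon: (Sun,Fri,Tue,Wed,Sat,Thu) (Sun,Fri,Tue,Thu,Sat,Wed) (Sun,Fri,Wed,Tue,Sat,Thu) (Sun,Sat,Tue,Wed,Thu,Fri) (Sun,Sat,Tue,Wed,Fri,Thu) (Sun,Sat,Tue,Thu,Wed,Fri) (Sun,Sat,Tue,Thu,Fri,Wed) (Sun,Sat,Tue,Fri,Wed,Thu) (Sun,Sat,Tue,Fri,Thu,Wed) (Sun,Sat,Wed,Tue,Thu,Fri) (Sun,Sat,Wed,Tue,Fri,Thu) (Sun,Sat,Wed,Thu,Tue,Fri) (Sun,Sat,Wed,Fri,Tue,Thu) (Sun,Sat,Thu,Tue,Wed,Fri) (Sun,Sat,Thu,Wed,Tue,Fri) — 15.
Sync=Tue: (Sun,Fri,Mon,Wed,Sat,Thu) (Sun,Fri,Mon,Thu,Sat,Wed) (Sun,Sat,Mon,Wed,Thu,Fri) (Sun,Sat,Mon,Wed,Fri,Thu) (Sun,Sat,Mon,Thu,Wed,Fri) (Sun,Sat,Mon,Thu,Fri,Wed) (Sun,Sat,Mon,Fri,Wed,Thu) (Sun,Sat,Mon,Fri,Thu,Wed) (Sun,Sat,Wed,Thu,Mon,Fri) (Sun,Sat,Wed,Fri,Mon,Thu) (Sun,Sat,Thu,Wed,Mon,Fri) — 11.
Sync=Wed: (Sun,Fri,Mon,Thu,Sat,Tue) (Sun,Sat,Mon,Thu,Tue,Fri) (Sun,Sat,Mon,Thu,Fri,Tue) (Sun,Sat,Mon,Fri,Tue,Thu) (Sun,Sat,Mon,Fri,Thu,Tue) (Sun,Sat,Tue,Thu,Mon,Fri) (Sun,Sat,Tue,Fri,Mon,Thu) — 7.
Sync=Thu: (Sun,Sat,Mon,Fri,Tue,Wed) (Sun,Sat,Mon,Fri,Wed,Tue) (Sun,Sat,Tue,Fri,Mon,Wed) — 3.
Summing: 15 + 11 + 7 + 3 = 36.

36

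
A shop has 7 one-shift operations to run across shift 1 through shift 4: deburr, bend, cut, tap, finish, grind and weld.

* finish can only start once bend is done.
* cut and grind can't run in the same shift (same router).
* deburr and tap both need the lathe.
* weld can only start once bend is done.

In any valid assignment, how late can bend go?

shift 3

Downstream work caps bend at shift 3.
bend at shift 3 is achievable: grind -> shift 2; deburr -> shift 1; finish -> shift 4; bend -> shift 3; tap -> shift 2; weld -> shift 4; cut -> shift 1.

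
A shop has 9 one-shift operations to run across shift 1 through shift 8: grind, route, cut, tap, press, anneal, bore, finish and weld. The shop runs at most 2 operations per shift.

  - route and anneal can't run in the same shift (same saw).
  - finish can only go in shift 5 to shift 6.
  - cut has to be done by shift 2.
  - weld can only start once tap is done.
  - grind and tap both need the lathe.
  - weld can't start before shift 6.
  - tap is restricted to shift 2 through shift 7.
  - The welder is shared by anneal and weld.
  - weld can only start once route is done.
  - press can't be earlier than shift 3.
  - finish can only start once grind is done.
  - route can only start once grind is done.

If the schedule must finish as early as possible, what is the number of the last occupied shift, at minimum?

The precedence chain requires at least 3 distinct shifts.
With at most 2 per shift and 9 operations, at least 5 shifts are needed.
weld can't be placed before shift 6, so the schedule must run through at least shift 6.
6 works (last occupied shift: shift 6): for example weld -> shift 6, press -> shift 3, cut -> shift 1, bore -> shift 4, anneal -> shift 3, route -> shift 2, finish -> shift 5, grind -> shift 1, tap -> shift 2.

shift 6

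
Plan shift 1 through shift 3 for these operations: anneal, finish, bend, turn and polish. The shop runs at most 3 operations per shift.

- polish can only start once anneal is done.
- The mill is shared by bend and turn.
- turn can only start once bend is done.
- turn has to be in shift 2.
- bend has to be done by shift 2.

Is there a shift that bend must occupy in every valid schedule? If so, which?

shift 1

bend's window is shift 1–shift 2.
turn is fixed at shift 2, and bend can't share a shift with turn.
So bend must be shift 1.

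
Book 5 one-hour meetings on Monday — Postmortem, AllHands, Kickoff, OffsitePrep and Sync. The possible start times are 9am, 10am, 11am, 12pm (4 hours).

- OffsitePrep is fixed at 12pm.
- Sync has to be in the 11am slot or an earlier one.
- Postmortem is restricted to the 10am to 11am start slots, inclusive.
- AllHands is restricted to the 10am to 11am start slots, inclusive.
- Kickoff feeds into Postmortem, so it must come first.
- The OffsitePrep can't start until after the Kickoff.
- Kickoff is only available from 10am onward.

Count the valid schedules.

6

Splitting on AllHands: it can be 10am (3), 11am (3). Listing each branch's schedules as (Postmortem, Kickoff, OffsitePrep, Sync):
AllHands=10am: (11am,10am,12pm,9am) (11am,10am,12pm,10am) (11am,10am,12pm,11am) — 3.
AllHands=11am: (11am,10am,12pm,9am) (11am,10am,12pm,10am) (11am,10am,12pm,11am) — 3.
Summing: 3 + 3 = 6.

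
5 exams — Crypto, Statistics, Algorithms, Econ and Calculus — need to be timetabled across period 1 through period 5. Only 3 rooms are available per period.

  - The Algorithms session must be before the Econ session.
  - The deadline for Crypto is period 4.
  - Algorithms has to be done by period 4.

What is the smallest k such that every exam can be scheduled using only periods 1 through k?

The precedence chain requires at least 2 distinct periods.
With at most 3 per period and 5 exams, at least 2 periods are needed.
2 works (last occupied period: period 2): for example Econ=period 2; Statistics=period 1; Crypto=period 1; Algorithms=period 1; Calculus=period 2.

2 periods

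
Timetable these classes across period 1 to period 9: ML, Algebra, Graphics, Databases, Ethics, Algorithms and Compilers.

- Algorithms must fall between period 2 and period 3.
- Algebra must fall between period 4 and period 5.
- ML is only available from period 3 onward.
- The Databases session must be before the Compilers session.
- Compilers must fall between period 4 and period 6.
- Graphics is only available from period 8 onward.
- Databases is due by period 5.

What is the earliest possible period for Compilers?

period 4

Compilers is available from period 4; Compilers's own window allows nothing later than period 6.
Compilers at period 4 is achievable: Algebra -> period 4, ML -> period 3, Databases -> period 1, Algorithms -> period 2, Graphics -> period 8, Compilers -> period 4, Ethics -> period 1.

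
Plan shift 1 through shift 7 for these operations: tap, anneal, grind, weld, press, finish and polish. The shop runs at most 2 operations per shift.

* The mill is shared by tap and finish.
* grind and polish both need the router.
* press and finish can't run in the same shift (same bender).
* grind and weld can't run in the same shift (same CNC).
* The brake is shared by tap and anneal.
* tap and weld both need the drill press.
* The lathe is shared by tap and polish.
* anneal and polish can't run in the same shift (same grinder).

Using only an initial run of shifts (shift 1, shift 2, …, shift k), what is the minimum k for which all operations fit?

4

With at most 2 per shift and 7 operations, at least 4 shifts are needed.
4 works (last occupied shift: shift 4): for example anneal=shift 2, tap=shift 1, grind=shift 1, press=shift 3, polish=shift 3, finish=shift 4, weld=shift 2.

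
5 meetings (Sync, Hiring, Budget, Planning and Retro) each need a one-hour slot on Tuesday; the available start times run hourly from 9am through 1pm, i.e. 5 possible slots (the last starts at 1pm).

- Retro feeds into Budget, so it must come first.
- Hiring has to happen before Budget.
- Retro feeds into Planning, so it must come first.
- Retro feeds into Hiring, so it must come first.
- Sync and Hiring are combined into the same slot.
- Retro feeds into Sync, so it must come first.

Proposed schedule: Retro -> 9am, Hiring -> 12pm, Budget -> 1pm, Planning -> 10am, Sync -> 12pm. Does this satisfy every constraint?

Valid

Sync and Hiring are combined into the same slot — holds.
Retro feeds into Hiring, so it must come first — holds.
Hiring has to happen before Budget — holds.
Retro feeds into Sync, so it must come first — holds.
Retro feeds into Planning, so it must come first — holds.
Retro feeds into Budget, so it must come first — holds.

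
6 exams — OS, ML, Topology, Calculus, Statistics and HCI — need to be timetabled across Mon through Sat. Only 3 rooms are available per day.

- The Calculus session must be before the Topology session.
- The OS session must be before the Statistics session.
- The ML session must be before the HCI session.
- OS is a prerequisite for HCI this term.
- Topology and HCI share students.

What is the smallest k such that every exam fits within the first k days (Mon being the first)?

The precedence chain requires at least 2 distinct days.
With at most 3 per day and 6 exams, at least 2 days are needed.
Could 2 days be enough, i.e. nothing placed later than Tue? No: HCI must come after ML (at Mon or later) → {Tue}; Topology must come after Calculus (at Mon or later) → {Tue}; HCI can't share with Topology (Tue) → nothing is left.
So 2 days is not enough.
3 works (last occupied day: Wed): for example Calculus -> Mon; Statistics -> Tue; HCI -> Tue; ML -> Mon; Topology -> Wed; OS -> Mon.

3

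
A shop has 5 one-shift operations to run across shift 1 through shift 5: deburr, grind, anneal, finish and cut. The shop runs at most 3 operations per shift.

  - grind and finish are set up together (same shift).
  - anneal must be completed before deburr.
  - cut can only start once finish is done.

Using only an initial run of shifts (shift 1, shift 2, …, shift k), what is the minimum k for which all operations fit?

2

The precedence chain requires at least 2 distinct shifts.
With at most 3 per shift and 5 operations, at least 2 shifts are needed.
2 works (last occupied shift: shift 2): for example grind=shift 1; finish=shift 1; anneal=shift 1; deburr=shift 2; cut=shift 2.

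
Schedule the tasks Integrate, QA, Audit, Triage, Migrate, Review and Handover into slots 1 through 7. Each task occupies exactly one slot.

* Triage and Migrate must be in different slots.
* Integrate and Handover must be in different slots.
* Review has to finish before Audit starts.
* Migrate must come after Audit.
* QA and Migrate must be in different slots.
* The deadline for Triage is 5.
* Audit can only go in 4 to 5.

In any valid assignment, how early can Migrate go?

5

Precedence pushes Migrate to at least 5.
Migrate at 5 is achievable: Triage -> 1; Integrate -> 1; QA -> 1; Handover -> 2; Audit -> 4; Migrate -> 5; Review -> 1.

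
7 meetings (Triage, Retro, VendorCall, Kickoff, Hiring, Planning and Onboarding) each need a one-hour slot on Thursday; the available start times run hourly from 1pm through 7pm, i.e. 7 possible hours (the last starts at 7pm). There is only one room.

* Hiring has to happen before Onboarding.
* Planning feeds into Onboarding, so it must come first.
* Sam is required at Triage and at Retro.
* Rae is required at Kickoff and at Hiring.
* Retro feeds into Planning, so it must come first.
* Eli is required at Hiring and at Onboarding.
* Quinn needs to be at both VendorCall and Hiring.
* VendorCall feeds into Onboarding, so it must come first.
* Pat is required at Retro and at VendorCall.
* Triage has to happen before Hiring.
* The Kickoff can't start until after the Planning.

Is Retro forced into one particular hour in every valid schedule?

Retro can be 1pm (e.g. VendorCall=5pm, Planning=2pm, Hiring=4pm, Onboarding=6pm, Retro=1pm, Kickoff=7pm, Triage=3pm) or 2pm (e.g. Onboarding=6pm; Hiring=4pm; VendorCall=5pm; Triage=1pm; Retro=2pm; Kickoff=7pm; Planning=3pm).

No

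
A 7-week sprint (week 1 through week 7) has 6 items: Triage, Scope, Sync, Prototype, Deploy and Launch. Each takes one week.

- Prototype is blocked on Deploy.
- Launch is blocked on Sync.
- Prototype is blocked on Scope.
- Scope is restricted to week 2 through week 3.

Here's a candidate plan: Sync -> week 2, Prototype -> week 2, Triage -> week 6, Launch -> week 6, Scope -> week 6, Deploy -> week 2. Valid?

Launch is blocked on Sync — holds.
Scope is restricted to week 2 through week 3 — violated.
Prototype is blocked on Scope — violated.
Prototype is blocked on Deploy — violated.

No. Prototype is blocked on Scope is not satisfied.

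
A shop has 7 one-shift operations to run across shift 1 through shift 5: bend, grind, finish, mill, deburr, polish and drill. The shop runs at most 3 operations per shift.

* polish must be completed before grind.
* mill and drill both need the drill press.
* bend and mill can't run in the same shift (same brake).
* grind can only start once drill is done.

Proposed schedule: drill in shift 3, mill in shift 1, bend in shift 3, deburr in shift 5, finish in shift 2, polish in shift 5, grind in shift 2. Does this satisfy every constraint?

No. polish must be completed before grind is not satisfied.

bend and mill can't run in the same shift (same brake) — holds.
grind can only start once drill is done — violated.
mill and drill both need the drill press — holds.
polish must be completed before grind — violated.
The shop runs at most 3 operations per shift — holds.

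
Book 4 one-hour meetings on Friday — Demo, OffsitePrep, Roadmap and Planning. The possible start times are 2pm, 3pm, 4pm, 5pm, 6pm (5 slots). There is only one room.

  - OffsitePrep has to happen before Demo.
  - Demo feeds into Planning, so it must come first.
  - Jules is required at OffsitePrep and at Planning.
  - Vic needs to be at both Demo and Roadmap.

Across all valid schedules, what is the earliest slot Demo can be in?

Precedence pushes Demo to at least 3pm; downstream work caps Demo at 5pm.
Demo at 3pm is achievable: Demo -> 3pm, Planning -> 4pm, Roadmap -> 5pm, OffsitePrep -> 2pm.

3pm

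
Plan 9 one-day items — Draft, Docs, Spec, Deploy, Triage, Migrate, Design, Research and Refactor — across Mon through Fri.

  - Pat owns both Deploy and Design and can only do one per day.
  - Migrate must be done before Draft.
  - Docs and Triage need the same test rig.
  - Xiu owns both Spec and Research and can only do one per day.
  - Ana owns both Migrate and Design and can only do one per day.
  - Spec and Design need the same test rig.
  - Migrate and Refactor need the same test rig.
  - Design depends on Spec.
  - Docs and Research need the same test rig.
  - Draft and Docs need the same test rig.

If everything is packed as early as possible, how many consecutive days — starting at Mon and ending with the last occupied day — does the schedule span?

2 days

The precedence chain requires at least 2 distinct days.
2 works (last occupied day: Tue): for example Refactor -> Tue; Design -> Tue; Docs -> Mon; Migrate -> Mon; Research -> Tue; Draft -> Tue; Spec -> Mon; Deploy -> Mon; Triage -> Tue.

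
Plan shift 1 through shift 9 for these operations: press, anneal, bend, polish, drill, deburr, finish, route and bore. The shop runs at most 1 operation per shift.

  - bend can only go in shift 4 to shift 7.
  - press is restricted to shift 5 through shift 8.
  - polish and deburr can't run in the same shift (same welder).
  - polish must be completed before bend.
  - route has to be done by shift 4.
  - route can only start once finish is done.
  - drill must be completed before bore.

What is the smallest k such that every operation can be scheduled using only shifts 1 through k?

The precedence chain requires at least 2 distinct shifts.
With at most 1 per shift and 9 operations, at least 9 shifts are needed.
press can't be placed before shift 5, so the schedule must run through at least shift 5.
9 works (last occupied shift: shift 9): for example deburr=shift 9; polish=shift 3; press=shift 5; bore=shift 7; anneal=shift 8; finish=shift 1; drill=shift 6; bend=shift 4; route=shift 2.

9 shifts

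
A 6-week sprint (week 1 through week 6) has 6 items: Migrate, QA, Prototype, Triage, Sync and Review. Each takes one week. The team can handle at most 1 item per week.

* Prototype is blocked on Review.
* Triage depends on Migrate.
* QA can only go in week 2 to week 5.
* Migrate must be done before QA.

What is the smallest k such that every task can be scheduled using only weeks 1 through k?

The precedence chain requires at least 2 distinct weeks.
With at most 1 per week and 6 tasks, at least 6 weeks are needed.
6 works (last occupied week: week 6): for example Prototype=week 4; Migrate=week 1; Sync=week 6; Review=week 3; Triage=week 5; QA=week 2.

6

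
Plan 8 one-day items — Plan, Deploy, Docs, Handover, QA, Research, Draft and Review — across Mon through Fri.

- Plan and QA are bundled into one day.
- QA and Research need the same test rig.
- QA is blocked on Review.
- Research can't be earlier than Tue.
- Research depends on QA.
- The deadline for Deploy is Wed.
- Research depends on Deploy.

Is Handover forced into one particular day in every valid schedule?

No

Handover can be Mon (e.g. Deploy in Mon; Draft in Mon; Docs in Mon; Plan in Tue; Research in Wed; Handover in Mon; QA in Tue; Review in Mon) or Tue (e.g. Research -> Wed; Review -> Mon; Draft -> Mon; Docs -> Mon; Handover -> Tue; Plan -> Tue; Deploy -> Mon; QA -> Tue).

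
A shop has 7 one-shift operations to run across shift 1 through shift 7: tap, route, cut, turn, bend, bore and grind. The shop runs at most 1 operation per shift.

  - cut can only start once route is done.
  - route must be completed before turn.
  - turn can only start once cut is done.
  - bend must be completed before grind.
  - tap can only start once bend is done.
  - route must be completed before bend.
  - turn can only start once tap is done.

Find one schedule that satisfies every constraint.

cut in shift 4; bend in shift 2; route in shift 1; turn in shift 5; grind in shift 6; tap in shift 3; bore in shift 7

Checking: route(shift 1) before cut(shift 4); bend(shift 2) before grind(shift 6); tap(shift 3) before turn(shift 5); route(shift 1) before turn(shift 5); bend(shift 2) before tap(shift 3); cut(shift 4) before turn(shift 5); route(shift 1) before bend(shift 2); max 1 per shift (cap 1).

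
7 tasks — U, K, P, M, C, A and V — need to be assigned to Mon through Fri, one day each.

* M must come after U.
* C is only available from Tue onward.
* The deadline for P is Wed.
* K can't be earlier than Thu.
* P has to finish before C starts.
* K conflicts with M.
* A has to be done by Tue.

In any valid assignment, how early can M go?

Precedence pushes M to at least Tue.
M at Tue is achievable: P -> Mon; K -> Thu; V -> Mon; A -> Mon; M -> Tue; C -> Tue; U -> Mon.

Tue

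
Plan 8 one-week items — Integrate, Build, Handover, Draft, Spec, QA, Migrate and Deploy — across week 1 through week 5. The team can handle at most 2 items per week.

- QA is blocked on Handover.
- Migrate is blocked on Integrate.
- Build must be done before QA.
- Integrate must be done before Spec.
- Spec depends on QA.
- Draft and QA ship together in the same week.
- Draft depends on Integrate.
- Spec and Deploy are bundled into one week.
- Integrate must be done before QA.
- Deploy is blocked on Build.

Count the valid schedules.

Splitting on Integrate: it can be week 1 (24), week 2 (13). Listing each branch's schedules as (Build, Handover, Draft, Spec, QA, Migrate, Deploy) by week number:
Integrate=week 1: (1,2,3,4,3,2,4) (1,2,3,4,3,5,4) (1,2,3,5,3,2,5) (1,2,3,5,3,4,5) (1,2,4,5,4,2,5) (1,2,4,5,4,3,5) (1,3,4,5,4,2,5) (1,3,4,5,4,3,5) (2,1,3,4,3,2,4) (2,1,3,4,3,5,4) (2,1,3,5,3,2,5) (2,1,3,5,3,4,5) (2,1,4,5,4,2,5) (2,1,4,5,4,3,5) (2,2,3,4,3,5,4) (2,2,3,5,3,4,5) (2,2,4,5,4,3,5) (2,3,4,5,4,2,5) (2,3,4,5,4,3,5) (3,1,4,5,4,2,5) (3,1,4,5,4,3,5) (3,2,4,5,4,2,5) (3,2,4,5,4,3,5) (3,3,4,5,4,2,5) — 24.
Integrate=week 2: (1,1,3,4,3,5,4) (1,1,3,5,3,4,5) (1,1,4,5,4,3,5) (1,2,3,4,3,5,4) (1,2,3,5,3,4,5) (1,2,4,5,4,3,5) (1,3,4,5,4,3,5) (2,1,3,4,3,5,4) (2,1,3,5,3,4,5) (2,1,4,5,4,3,5) (2,3,4,5,4,3,5) (3,1,4,5,4,3,5) (3,2,4,5,4,3,5) — 13.
Summing: 24 + 13 = 37.

37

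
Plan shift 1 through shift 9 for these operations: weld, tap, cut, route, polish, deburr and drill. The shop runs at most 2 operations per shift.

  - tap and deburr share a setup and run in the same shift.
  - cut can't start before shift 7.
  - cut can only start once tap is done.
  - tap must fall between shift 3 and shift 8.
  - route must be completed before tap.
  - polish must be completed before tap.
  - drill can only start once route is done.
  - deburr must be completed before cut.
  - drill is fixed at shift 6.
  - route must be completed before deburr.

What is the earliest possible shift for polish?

shift 1

Downstream work caps polish at shift 7.
polish at shift 1 is achievable: polish=shift 1, drill=shift 6, deburr=shift 3, tap=shift 3, cut=shift 7, weld=shift 2, route=shift 1.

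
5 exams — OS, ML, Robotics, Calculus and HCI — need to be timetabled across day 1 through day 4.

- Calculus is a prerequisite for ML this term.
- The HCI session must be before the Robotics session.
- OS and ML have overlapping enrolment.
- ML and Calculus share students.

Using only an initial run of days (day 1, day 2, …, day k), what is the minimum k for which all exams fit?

The precedence chain requires at least 2 distinct days.
2 works (last occupied day: day 2): for example Calculus in day 1; OS in day 1; HCI in day 1; Robotics in day 2; ML in day 2.

2 days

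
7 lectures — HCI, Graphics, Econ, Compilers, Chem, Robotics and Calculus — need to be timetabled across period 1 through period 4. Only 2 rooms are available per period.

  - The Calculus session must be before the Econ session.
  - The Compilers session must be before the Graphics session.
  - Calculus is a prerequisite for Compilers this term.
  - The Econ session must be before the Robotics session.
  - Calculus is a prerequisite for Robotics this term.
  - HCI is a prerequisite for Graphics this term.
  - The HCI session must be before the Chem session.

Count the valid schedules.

21

Splitting on HCI: it can be period 1 (16), period 2 (4), period 3 (1). Listing each branch's schedules as (Graphics, Econ, Compilers, Chem, Robotics, Calculus) by period number:
HCI=period 1: (3,2,2,3,4,1) (3,2,2,4,3,1) (3,2,2,4,4,1) (3,3,2,2,4,1) (3,3,2,4,4,1) (4,2,2,3,3,1) (4,2,2,3,4,1) (4,2,2,4,3,1) (4,2,3,2,3,1) (4,2,3,2,4,1) (4,2,3,3,4,1) (4,2,3,4,3,1) (4,3,2,2,4,1) (4,3,2,3,4,1) (4,3,3,2,4,1) (4,3,3,2,4,2) — 16.
HCI=period 2: (3,3,2,4,4,1) (4,2,3,3,4,1) (4,2,3,4,3,1) (4,3,2,3,4,1) — 4.
HCI=period 3: (4,2,2,4,3,1) — 1.
Summing: 16 + 4 + 1 = 21.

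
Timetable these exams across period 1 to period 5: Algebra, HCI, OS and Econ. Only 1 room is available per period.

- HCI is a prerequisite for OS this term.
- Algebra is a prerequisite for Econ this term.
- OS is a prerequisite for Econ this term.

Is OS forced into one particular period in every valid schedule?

OS can be period 2 (e.g. HCI -> period 1, Algebra -> period 3, OS -> period 2, Econ -> period 4) or period 3 (e.g. OS -> period 3; Algebra -> period 1; Econ -> period 4; HCI -> period 2).

No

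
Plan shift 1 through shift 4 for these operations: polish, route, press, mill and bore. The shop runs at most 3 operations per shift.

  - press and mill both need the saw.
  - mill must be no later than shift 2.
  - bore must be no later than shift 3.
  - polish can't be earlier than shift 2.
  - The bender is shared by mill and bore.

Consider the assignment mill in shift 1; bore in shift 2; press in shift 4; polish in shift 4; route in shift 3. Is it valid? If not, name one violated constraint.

The bender is shared by mill and bore — holds.
press and mill both need the saw — holds.
polish can't be earlier than shift 2 — holds.
The shop runs at most 3 operations per shift — holds.
mill must be no later than shift 2 — holds.
bore must be no later than shift 3 — holds.

Valid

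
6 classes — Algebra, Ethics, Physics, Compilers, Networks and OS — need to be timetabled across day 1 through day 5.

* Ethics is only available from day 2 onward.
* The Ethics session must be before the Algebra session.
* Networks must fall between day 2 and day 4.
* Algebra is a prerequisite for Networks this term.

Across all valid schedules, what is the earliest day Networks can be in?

Networks is available from day 2; precedence pushes Networks to at least day 4; Networks's own window allows nothing later than day 4.
Networks at day 4 is achievable: Compilers=day 1; Algebra=day 3; Ethics=day 2; Physics=day 1; OS=day 1; Networks=day 4.

day 4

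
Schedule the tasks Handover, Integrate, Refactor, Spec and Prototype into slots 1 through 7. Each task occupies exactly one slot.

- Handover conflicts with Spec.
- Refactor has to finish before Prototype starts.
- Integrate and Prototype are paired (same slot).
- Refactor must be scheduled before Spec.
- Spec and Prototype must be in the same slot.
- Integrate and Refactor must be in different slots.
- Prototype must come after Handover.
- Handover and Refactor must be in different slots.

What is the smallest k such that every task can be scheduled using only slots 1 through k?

The precedence chain requires at least 2 distinct slots.
Could 2 slots be enough, i.e. nothing placed later than 2? No: Prototype must come after Refactor (at 1 or later) → {2}; Refactor must come before Prototype (at 2 or earlier) → {1}; Handover must come before Prototype (at 2 or earlier) → {1}; Refactor can't share with Handover (1) → nothing is left.
So 2 slots is not enough.
3 works (last occupied slot: 3): for example Refactor -> 1, Integrate -> 3, Spec -> 3, Handover -> 2, Prototype -> 3.

3 slots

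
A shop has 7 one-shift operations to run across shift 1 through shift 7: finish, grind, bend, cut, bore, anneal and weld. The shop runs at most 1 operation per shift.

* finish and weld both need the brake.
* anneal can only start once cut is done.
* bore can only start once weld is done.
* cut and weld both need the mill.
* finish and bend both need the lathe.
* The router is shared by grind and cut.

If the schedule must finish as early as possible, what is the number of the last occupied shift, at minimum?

shift 7

The precedence chain requires at least 2 distinct shifts.
With at most 1 per shift and 7 operations, at least 7 shifts are needed.
7 works (last occupied shift: shift 7): for example grind in shift 6; bore in shift 3; bend in shift 7; anneal in shift 4; cut in shift 1; finish in shift 5; weld in shift 2.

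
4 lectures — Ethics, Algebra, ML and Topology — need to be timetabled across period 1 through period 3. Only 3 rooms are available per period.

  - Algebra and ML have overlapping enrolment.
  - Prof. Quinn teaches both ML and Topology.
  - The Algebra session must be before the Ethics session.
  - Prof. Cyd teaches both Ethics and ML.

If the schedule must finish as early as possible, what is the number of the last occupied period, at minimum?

3

The precedence chain requires at least 2 distinct periods.
With at most 3 per period and 4 lectures, at least 2 periods are needed.
Could 2 periods be enough, i.e. nothing placed later than period 2? No: Ethics must come after Algebra (at period 1 or later) → {period 2}; Algebra must come before Ethics (at period 2 or earlier) → {period 1}; ML can't share with Ethics (period 2) → {period 1}; ML can't share with Algebra (period 1) → nothing is left.
So 2 periods is not enough.
3 works (last occupied period: period 3): for example Algebra -> period 1, ML -> period 3, Topology -> period 1, Ethics -> period 2.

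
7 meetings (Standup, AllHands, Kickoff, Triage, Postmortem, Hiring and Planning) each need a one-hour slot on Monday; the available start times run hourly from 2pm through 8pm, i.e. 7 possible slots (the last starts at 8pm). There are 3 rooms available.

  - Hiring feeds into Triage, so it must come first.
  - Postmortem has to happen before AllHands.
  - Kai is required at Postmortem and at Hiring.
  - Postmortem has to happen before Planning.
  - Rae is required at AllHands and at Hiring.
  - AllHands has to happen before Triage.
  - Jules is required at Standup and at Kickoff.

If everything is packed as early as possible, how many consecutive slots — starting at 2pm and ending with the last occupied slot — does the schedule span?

The precedence chain requires at least 3 distinct slots.
With at most 3 per slot and 7 meetings, at least 3 slots are needed.
Could 3 slots be enough, i.e. nothing placed later than 4pm? No: Triage must come after Hiring (at 2pm or later) → {3pm, 4pm}; Hiring must come before Triage (at 4pm or earlier) → {2pm, 3pm}; AllHands must come after Postmortem (at 2pm or later) → {3pm, 4pm}; Postmortem must come before AllHands (at 4pm or earlier) → {2pm, 3pm}; Triage must come after AllHands (at 3pm or later) → {4pm}; AllHands must come before Triage (at 4pm or earlier) → {3pm}; Hiring can't share with AllHands (3pm) → {2pm}; Postmortem can't share with Hiring (2pm) → {3pm}; AllHands must come after Postmortem (at 3pm or later) → nothing is left.
So 3 slots is not enough.
4 works (last occupied slot: 5pm): for example Postmortem -> 2pm; Kickoff -> 3pm; Standup -> 2pm; Planning -> 3pm; Hiring -> 4pm; AllHands -> 3pm; Triage -> 5pm.

4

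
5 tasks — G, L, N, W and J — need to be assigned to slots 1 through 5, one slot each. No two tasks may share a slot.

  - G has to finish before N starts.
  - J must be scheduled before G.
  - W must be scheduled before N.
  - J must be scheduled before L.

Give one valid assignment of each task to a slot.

G in 2, L in 5, N in 4, J in 1, W in 3

Checking: J(1) before L(5); W(3) before N(4); G(2) before N(4); J(1) before G(2); max 1 per slot (cap 1).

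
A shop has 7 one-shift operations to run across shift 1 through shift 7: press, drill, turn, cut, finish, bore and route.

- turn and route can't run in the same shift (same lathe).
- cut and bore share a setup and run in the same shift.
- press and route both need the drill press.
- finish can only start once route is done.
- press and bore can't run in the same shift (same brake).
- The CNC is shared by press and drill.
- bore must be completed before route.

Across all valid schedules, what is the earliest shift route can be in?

Precedence pushes route to at least shift 2; downstream work caps route at shift 6.
route at shift 2 is achievable: finish=shift 3, press=shift 3, turn=shift 1, bore=shift 1, route=shift 2, drill=shift 1, cut=shift 1.

shift 2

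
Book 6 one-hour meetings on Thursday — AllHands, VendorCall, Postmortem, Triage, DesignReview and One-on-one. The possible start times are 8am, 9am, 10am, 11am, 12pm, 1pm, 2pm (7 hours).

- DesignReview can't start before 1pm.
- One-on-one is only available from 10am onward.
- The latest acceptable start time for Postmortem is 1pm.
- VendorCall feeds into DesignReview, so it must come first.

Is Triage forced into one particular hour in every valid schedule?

Triage can be 8am (e.g. One-on-one=10am, AllHands=8am, Postmortem=8am, DesignReview=1pm, VendorCall=8am, Triage=8am) or 9am (e.g. VendorCall=8am, Postmortem=8am, AllHands=8am, One-on-one=10am, Triage=9am, DesignReview=1pm).

No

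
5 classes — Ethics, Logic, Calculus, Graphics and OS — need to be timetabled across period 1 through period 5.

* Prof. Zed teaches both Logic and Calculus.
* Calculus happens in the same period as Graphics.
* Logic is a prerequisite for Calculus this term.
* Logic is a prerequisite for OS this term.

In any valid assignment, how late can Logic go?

period 4

Downstream work caps Logic at period 4.
Logic at period 4 is achievable: Calculus=period 5; Ethics=period 1; Graphics=period 5; Logic=period 4; OS=period 5.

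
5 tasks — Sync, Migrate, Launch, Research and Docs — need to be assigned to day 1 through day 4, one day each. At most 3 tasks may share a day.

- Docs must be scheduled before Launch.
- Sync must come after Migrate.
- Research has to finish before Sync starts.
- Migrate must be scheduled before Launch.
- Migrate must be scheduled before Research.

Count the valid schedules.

Splitting on Sync: it can be day 3 (6), day 4 (17). Listing each branch's schedules as (Migrate, Launch, Research, Docs) by day number:
Sync=day 3: (1,2,2,1) (1,3,2,1) (1,3,2,2) (1,4,2,1) (1,4,2,2) (1,4,2,3) — 6.
Sync=day 4: (1,2,2,1) (1,2,3,1) (1,3,2,1) (1,3,2,2) (1,3,3,1) (1,3,3,2) (1,4,2,1) (1,4,2,2) (1,4,2,3) (1,4,3,1) (1,4,3,2) (1,4,3,3) (2,3,3,1) (2,3,3,2) (2,4,3,1) (2,4,3,2) (2,4,3,3) — 17.
Summing: 6 + 17 = 23.

23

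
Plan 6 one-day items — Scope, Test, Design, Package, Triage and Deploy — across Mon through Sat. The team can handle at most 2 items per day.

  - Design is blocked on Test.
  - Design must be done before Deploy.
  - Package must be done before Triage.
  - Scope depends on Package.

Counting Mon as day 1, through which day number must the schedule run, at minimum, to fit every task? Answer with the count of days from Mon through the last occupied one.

The precedence chain requires at least 3 distinct days.
With at most 2 per day and 6 tasks, at least 3 days are needed.
3 works (last occupied day: Wed): for example Design -> Tue, Triage -> Wed, Deploy -> Wed, Test -> Mon, Package -> Mon, Scope -> Tue.

3 days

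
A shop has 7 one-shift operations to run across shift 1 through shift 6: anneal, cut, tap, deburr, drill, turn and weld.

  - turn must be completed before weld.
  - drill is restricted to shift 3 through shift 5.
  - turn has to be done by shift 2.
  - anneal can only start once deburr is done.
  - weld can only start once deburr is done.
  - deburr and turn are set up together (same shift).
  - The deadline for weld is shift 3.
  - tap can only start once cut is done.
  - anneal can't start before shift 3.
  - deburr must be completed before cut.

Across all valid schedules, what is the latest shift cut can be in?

Precedence pushes cut to at least shift 2; downstream work caps cut at shift 5.
cut at shift 5 is achievable: weld -> shift 2; tap -> shift 6; turn -> shift 1; deburr -> shift 1; anneal -> shift 3; cut -> shift 5; drill -> shift 3.

shift 5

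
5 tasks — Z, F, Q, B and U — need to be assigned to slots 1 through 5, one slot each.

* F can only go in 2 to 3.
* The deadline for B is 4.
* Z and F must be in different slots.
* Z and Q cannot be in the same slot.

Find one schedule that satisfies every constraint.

U=1; F=2; Q=2; Z=1; B=1

Checking: Z(1) != F(2); Z(1) != Q(2); F=2 in [2,3]; B=1 in [1,4].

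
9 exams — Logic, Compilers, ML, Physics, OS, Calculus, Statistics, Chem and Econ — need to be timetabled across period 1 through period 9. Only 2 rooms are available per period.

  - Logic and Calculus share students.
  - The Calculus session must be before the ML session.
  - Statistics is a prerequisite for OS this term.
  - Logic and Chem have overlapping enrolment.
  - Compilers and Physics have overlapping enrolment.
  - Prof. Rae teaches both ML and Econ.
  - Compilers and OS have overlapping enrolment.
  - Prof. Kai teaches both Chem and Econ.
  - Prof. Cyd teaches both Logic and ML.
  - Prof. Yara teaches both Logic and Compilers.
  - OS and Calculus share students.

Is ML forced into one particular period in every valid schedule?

ML can be period 2 (e.g. Chem -> period 4; Compilers -> period 4; ML -> period 2; OS -> period 2; Calculus -> period 1; Statistics -> period 1; Logic -> period 3; Econ -> period 5; Physics -> period 3) or period 3 (e.g. ML -> period 3; Calculus -> period 1; Econ -> period 5; Statistics -> period 1; Chem -> period 4; OS -> period 2; Compilers -> period 3; Physics -> period 4; Logic -> period 2).

No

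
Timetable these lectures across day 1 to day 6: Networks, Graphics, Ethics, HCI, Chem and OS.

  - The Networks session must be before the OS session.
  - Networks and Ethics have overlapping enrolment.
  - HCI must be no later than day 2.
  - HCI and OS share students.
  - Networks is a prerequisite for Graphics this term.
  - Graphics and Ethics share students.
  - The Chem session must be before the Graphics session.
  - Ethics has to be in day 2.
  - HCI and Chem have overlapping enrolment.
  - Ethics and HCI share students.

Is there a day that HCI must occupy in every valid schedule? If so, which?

day 1

HCI's window is day 1–day 2.
Ethics is fixed at day 2, and HCI can't share a day with Ethics.
So HCI must be day 1.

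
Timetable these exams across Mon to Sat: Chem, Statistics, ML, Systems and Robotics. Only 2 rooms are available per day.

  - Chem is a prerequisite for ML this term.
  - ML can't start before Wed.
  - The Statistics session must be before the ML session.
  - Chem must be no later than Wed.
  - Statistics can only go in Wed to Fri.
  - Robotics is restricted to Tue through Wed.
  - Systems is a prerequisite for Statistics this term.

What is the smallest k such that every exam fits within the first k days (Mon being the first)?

The precedence chain requires at least 3 distinct days.
With at most 2 per day and 5 exams, at least 3 days are needed.
Propagating the time windows through the other constraints, ML can't land before Thu — that is day 4 counting from Mon — so the schedule must run through at least 4 days.
4 works (last occupied day: Thu): for example Statistics in Wed, Robotics in Tue, Chem in Mon, Systems in Mon, ML in Thu.

4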